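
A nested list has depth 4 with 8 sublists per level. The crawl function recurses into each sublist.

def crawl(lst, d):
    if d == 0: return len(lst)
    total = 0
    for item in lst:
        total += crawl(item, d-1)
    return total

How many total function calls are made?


At depth 0 (root): 1 call
At depth 1: each of 1 parents calls crawl on 8 children = 8 calls
At depth 2: each of 8 parents calls crawl on 8 children = 64 calls
At depth 3: each of 64 parents calls crawl on 8 children = 512 calls
At depth 4: each of 512 parents calls crawl on 8 children = 4096 calls
Total: 1 + 8 + 64 + 512 + 4096 = 4681

4681


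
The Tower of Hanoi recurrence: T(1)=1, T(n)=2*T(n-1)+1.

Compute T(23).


T(23) = 2 * T(22) + 1
T(22) = 2 * T(21) + 1
T(21) = 2 * T(20) + 1
T(20) = 2 * T(19) + 1
T(19) = 2 * T(18) + 1
T(18) = 2 * T(17) + 1
T(17) = 2 * T(16) + 1
T(16) = 2 * T(15) + 1
T(15) = 2 * T(14) + 1
T(14) = 2 * T(13) + 1
T(13) = 2 * T(12) + 1
T(12) = 2 * T(11) + 1
T(11) = 2 * T(10) + 1
T(10) = 2 * T(9) + 1
T(9) = 2 * T(8) + 1
T(8) = 2 * T(7) + 1
T(7) = 2 * T(6) + 1
T(6) = 2 * T(5) + 1
T(5) = 2 * T(4) + 1
T(4) = 2 * T(3) + 1
T(3) = 2 * T(2) + 1
T(2) = 2 * T(1) + 1
T(1) = 1  (base case)
T(2) = 2 * 1 + 1 = 3
T(3) = 2 * 3 + 1 = 7
T(4) = 2 * 7 + 1 = 15
T(5) = 2 * 15 + 1 = 31
T(6) = 2 * 31 + 1 = 63
T(7) = 2 * 63 + 1 = 127
T(8) = 2 * 127 + 1 = 255
T(9) = 2 * 255 + 1 = 511
T(10) = 2 * 511 + 1 = 1023
T(11) = 2 * 1023 + 1 = 2047
T(12) = 2 * 2047 + 1 = 4095
T(13) = 2 * 4095 + 1 = 8191
T(14) = 2 * 8191 + 1 = 16383
T(15) = 2 * 16383 + 1 = 32767
T(16) = 2 * 32767 + 1 = 65535
T(17) = 2 * 65535 + 1 = 131071
T(18) = 2 * 131071 + 1 = 262143
T(19) = 2 * 262143 + 1 = 524287
T(20) = 2 * 524287 + 1 = 1048575
T(21) = 2 * 1048575 + 1 = 2097151
T(22) = 2 * 2097151 + 1 = 4194303
T(23) = 2 * 4194303 + 1 = 8388607

8388607


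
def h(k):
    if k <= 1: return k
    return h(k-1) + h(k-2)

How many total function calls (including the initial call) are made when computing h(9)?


Let C(n) = total calls for h(n)
C(0) = 1, C(1) = 1
C(2) = 1 + C(1) + C(0) = 1 + 1 + 1 = 3
C(3) = 1 + C(2) + C(1) = 1 + 3 + 1 = 5
C(4) = 1 + C(3) + C(2) = 1 + 5 + 3 = 9
C(5) = 1 + C(4) + C(3) = 1 + 9 + 5 = 15
C(6) = 1 + C(5) + C(4) = 1 + 15 + 9 = 25
C(7) = 1 + C(6) + C(5) = 1 + 25 + 15 = 41
C(8) = 1 + C(7) + C(6) = 1 + 41 + 25 = 67
C(9) = 1 + C(8) + C(7) = 1 + 67 + 41 = 109

109


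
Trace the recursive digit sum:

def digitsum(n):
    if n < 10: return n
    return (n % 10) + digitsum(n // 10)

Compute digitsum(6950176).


digitsum(6950176) = 6 + digitsum(695017)
digitsum(695017) = 7 + digitsum(69501)
digitsum(69501) = 1 + digitsum(6950)
digitsum(6950) = 0 + digitsum(695)
digitsum(695) = 5 + digitsum(69)
digitsum(69) = 9 + digitsum(6)
digitsum(6) = 6  (base case)
Total: 6 + 7 + 1 + 0 + 5 + 9 + 6 = 34

34


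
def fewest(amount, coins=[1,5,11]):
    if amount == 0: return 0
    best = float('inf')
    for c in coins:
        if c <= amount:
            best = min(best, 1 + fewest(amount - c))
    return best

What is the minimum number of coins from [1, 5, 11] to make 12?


Building up with DP:
fewest(0) = 0
fewest(1) = min(1+fewest(0)=1+0=1) = 1
fewest(2) = min(1+fewest(1)=1+1=2) = 2
fewest(3) = min(1+fewest(2)=1+2=3) = 3
fewest(4) = min(1+fewest(3)=1+3=4) = 4
fewest(5) = min(1+fewest(4)=1+4=5, 1+fewest(0)=1+0=1) = 1
fewest(6) = min(1+fewest(5)=1+1=2, 1+fewest(1)=1+1=2) = 2
fewest(7) = min(1+fewest(6)=1+2=3, 1+fewest(2)=1+2=3) = 3
fewest(8) = min(1+fewest(7)=1+3=4, 1+fewest(3)=1+3=4) = 4
fewest(9) = min(1+fewest(8)=1+4=5, 1+fewest(4)=1+4=5) = 5
fewest(10) = min(1+fewest(9)=1+5=6, 1+fewest(5)=1+1=2) = 2
fewest(11) = min(1+fewest(10)=1+2=3, 1+fewest(6)=1+2=3, 1+fewest(0)=1+0=1) = 1
fewest(12) = min(1+fewest(11)=1+1=2, 1+fewest(7)=1+3=4, 1+fewest(1)=1+1=2) = 2

2


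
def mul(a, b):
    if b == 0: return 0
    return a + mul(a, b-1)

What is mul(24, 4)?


mul(24, 4) = 24 + mul(24, 3)
mul(24, 3) = 24 + mul(24, 2)
mul(24, 2) = 24 + mul(24, 1)
mul(24, 1) = 24 + mul(24, 0)
mul(24, 0) = 0  (base case)
Total: 24 + 24 + 24 + 24 + 0 = 96

96


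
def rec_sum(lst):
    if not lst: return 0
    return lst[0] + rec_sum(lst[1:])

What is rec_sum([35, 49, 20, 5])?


rec_sum([35, 49, 20, 5]) = 35 + rec_sum([49, 20, 5])
rec_sum([49, 20, 5]) = 49 + rec_sum([20, 5])
rec_sum([20, 5]) = 20 + rec_sum([5])
rec_sum([5]) = 5 + rec_sum([])
rec_sum([]) = 0  (base case)
Total: 35 + 49 + 20 + 5 + 0 = 109

109


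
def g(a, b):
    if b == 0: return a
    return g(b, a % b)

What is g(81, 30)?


g(81, 30) = g(30, 21)
g(30, 21) = g(21, 9)
g(21, 9) = g(9, 3)
g(9, 3) = g(3, 0)
g(3, 0) = 3  (base case)

3


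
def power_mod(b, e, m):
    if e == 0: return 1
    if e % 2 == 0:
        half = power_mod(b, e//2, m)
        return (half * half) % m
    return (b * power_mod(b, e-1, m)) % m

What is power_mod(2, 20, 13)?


power_mod(2, 20, 13): e is even, compute power_mod(2, 10, 13)
  power_mod(2, 10, 13): e is even, compute power_mod(2, 5, 13)
    power_mod(2, 5, 13): e is odd, compute power_mod(2, 4, 13)
      power_mod(2, 4, 13): e is even, compute power_mod(2, 2, 13)
        power_mod(2, 2, 13): e is even, compute power_mod(2, 1, 13)
          power_mod(2, 1, 13): e is odd, compute power_mod(2, 0, 13)
          power_mod(2, 0, 13) = 1
          (2 * 1) % 13 = 2
        half=2, (2*2) % 13 = 4
      half=4, (4*4) % 13 = 3
    (2 * 3) % 13 = 6
  half=6, (6*6) % 13 = 10
half=10, (10*10) % 13 = 9

9


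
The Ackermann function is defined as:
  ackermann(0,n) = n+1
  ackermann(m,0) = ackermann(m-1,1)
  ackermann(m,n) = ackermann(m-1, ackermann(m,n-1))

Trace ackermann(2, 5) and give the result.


ackermann(2, 5) = ackermann(1, ackermann(2, 4))
  ackermann(2, 4) = ackermann(1, ackermann(2, 3))
    ackermann(2, 3) = ackermann(1, ackermann(2, 2))
      ackermann(2, 2) = ackermann(1, ackermann(2, 1))
        ackermann(2, 1) = ackermann(1, ackermann(2, 0))
          ackermann(2, 0) = ackermann(1, 1)
          ackermann(1, 1) = ackermann(0, ackermann(1, 0))
          ackermann(1, 0) = ackermann(0, 1)
          ackermann(0, 1) = 2
            = ackermann(0, 2)
          ackermann(0, 2) = 3
          = ackermann(1, 3)
          ackermann(1, 3) = ackermann(0, ackermann(1, 2))
          ackermann(1, 2) = ackermann(0, ackermann(1, 1))
          ackermann(1, 1) = ackermann(0, ackermann(1, 0))
          ackermann(1, 0) = ackermann(0, 1)
          ackermann(0, 1) = 2
            = ackermann(0, 2)
          ackermann(0, 2) = 3
            = ackermann(0, 3)
          ackermann(0, 3) = 4
            = ackermann(0, 4)
          ackermann(0, 4) = 5
        = ackermann(1, 5)
        ackermann(1, 5) = ackermann(0, ackermann(1, 4))
... (trace truncated)
Result: ackermann(2, 5) = 13

13


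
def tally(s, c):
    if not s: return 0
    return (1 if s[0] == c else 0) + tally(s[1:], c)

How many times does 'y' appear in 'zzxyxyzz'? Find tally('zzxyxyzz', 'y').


s[0]='z' != 'y' -> 0
s[0]='z' != 'y' -> 0
s[0]='x' != 'y' -> 0
s[0]='y' == 'y' -> 1
s[0]='x' != 'y' -> 0
s[0]='y' == 'y' -> 1
s[0]='z' != 'y' -> 0
s[0]='z' != 'y' -> 0
Sum: 0 + 0 + 0 + 1 + 0 + 1 + 0 + 0 = 2

2


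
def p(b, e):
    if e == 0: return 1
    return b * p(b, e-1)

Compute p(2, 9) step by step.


p(2, 9)
= 2 * p(2, 8)
= 2 * 2 * p(2, 7)
= 2 * 2 * 2 * p(2, 6)
= 2 * 2 * 2 * 2 * p(2, 5)
= 2 * 2 * 2 * 2 * 2 * p(2, 4)
= 2 * 2 * 2 * 2 * 2 * 2 * p(2, 3)
= 2 * 2 * 2 * 2 * 2 * 2 * 2 * p(2, 2)
= 2 * 2 * 2 * 2 * 2 * 2 * 2 * 2 * p(2, 1)
= 2 * 2 * 2 * 2 * 2 * 2 * 2 * 2 * 2 * p(2, 0)
= 2 * 2 * 2 * 2 * 2 * 2 * 2 * 2 * 2 * 1
= 512

512


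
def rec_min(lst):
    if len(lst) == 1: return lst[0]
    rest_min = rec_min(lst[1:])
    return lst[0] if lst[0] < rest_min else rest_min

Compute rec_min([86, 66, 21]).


rec_min([86, 66, 21]): compare 86 with rec_min([66, 21])
rec_min([66, 21]): compare 66 with rec_min([21])
rec_min([21]) = 21  (base case)
Compare 66 with 21 -> 21
Compare 86 with 21 -> 21

21


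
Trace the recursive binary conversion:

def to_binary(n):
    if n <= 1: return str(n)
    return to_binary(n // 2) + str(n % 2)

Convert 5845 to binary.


to_binary(5845) = to_binary(2922) + '1'
to_binary(2922) = to_binary(1461) + '0'
to_binary(1461) = to_binary(730) + '1'
to_binary(730) = to_binary(365) + '0'
to_binary(365) = to_binary(182) + '1'
to_binary(182) = to_binary(91) + '0'
to_binary(91) = to_binary(45) + '1'
to_binary(45) = to_binary(22) + '1'
to_binary(22) = to_binary(11) + '0'
to_binary(11) = to_binary(5) + '1'
to_binary(5) = to_binary(2) + '1'
to_binary(2) = to_binary(1) + '0'
to_binary(1) = '1'  (base case)
Concatenating: '1' + '0' + '1' + '1' + '0' + '1' + '1' + '0' + '1' + '0' + '1' + '0' + '1' = '1011011010101'

1011011010101


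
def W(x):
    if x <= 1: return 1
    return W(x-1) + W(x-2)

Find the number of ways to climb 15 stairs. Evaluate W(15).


Building up from base cases:
W(0) = 1
W(1) = 1
W(2) = W(1) + W(0) = 1 + 1 = 2
W(3) = W(2) + W(1) = 2 + 1 = 3
W(4) = W(3) + W(2) = 3 + 2 = 5
W(5) = W(4) + W(3) = 5 + 3 = 8
W(6) = W(5) + W(4) = 8 + 5 = 13
W(7) = W(6) + W(5) = 13 + 8 = 21
W(8) = W(7) + W(6) = 21 + 13 = 34
W(9) = W(8) + W(7) = 34 + 21 = 55
W(10) = W(9) + W(8) = 55 + 34 = 89
W(11) = W(10) + W(9) = 89 + 55 = 144
W(12) = W(11) + W(10) = 144 + 89 = 233
W(13) = W(12) + W(11) = 233 + 144 = 377
W(14) = W(13) + W(12) = 377 + 233 = 610
W(15) = W(14) + W(13) = 610 + 377 = 987

987


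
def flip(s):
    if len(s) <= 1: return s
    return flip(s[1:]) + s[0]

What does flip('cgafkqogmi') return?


flip('cgafkqogmi') = flip('gafkqogmi') + 'c'
flip('gafkqogmi') = flip('afkqogmi') + 'g'
flip('afkqogmi') = flip('fkqogmi') + 'a'
flip('fkqogmi') = flip('kqogmi') + 'f'
flip('kqogmi') = flip('qogmi') + 'k'
flip('qogmi') = flip('ogmi') + 'q'
flip('ogmi') = flip('gmi') + 'o'
flip('gmi') = flip('mi') + 'g'
flip('mi') = flip('i') + 'm'
flip('i') = 'i'  (base case)
Concatenating: 'i' + 'm' + 'g' + 'o' + 'q' + 'k' + 'f' + 'a' + 'g' + 'c' = 'imgoqkfagc'

imgoqkfagc


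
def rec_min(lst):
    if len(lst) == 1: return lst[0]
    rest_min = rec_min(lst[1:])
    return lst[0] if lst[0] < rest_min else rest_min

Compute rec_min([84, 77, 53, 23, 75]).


rec_min([84, 77, 53, 23, 75]): compare 84 with rec_min([77, 53, 23, 75])
rec_min([77, 53, 23, 75]): compare 77 with rec_min([53, 23, 75])
rec_min([53, 23, 75]): compare 53 with rec_min([23, 75])
rec_min([23, 75]): compare 23 with rec_min([75])
rec_min([75]) = 75  (base case)
Compare 23 with 75 -> 23
Compare 53 with 23 -> 23
Compare 77 with 23 -> 23
Compare 84 with 23 -> 23

23


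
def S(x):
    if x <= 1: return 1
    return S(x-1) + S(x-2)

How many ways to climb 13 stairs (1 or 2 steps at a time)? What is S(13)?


Building up from base cases:
S(0) = 1
S(1) = 1
S(2) = S(1) + S(0) = 1 + 1 = 2
S(3) = S(2) + S(1) = 2 + 1 = 3
S(4) = S(3) + S(2) = 3 + 2 = 5
S(5) = S(4) + S(3) = 5 + 3 = 8
S(6) = S(5) + S(4) = 8 + 5 = 13
S(7) = S(6) + S(5) = 13 + 8 = 21
S(8) = S(7) + S(6) = 21 + 13 = 34
S(9) = S(8) + S(7) = 34 + 21 = 55
S(10) = S(9) + S(8) = 55 + 34 = 89
S(11) = S(10) + S(9) = 89 + 55 = 144
S(12) = S(11) + S(10) = 144 + 89 = 233
S(13) = S(12) + S(11) = 233 + 144 = 377

377


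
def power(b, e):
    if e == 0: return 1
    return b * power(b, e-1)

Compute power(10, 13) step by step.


power(10, 13)
= 10 * power(10, 12)
= 10 * 10 * power(10, 11)
= 10 * 10 * 10 * power(10, 10)
= 10 * 10 * 10 * 10 * power(10, 9)
= 10 * 10 * 10 * 10 * 10 * power(10, 8)
= 10 * 10 * 10 * 10 * 10 * 10 * power(10, 7)
= 10 * 10 * 10 * 10 * 10 * 10 * 10 * power(10, 6)
= 10 * 10 * 10 * 10 * 10 * 10 * 10 * 10 * power(10, 5)
= 10 * 10 * 10 * 10 * 10 * 10 * 10 * 10 * 10 * power(10, 4)
= 10 * 10 * 10 * 10 * 10 * 10 * 10 * 10 * 10 * 10 * power(10, 3)
= 10 * 10 * 10 * 10 * 10 * 10 * 10 * 10 * 10 * 10 * 10 * power(10, 2)
= 10 * 10 * 10 * 10 * 10 * 10 * 10 * 10 * 10 * 10 * 10 * 10 * power(10, 1)
= 10 * 10 * 10 * 10 * 10 * 10 * 10 * 10 * 10 * 10 * 10 * 10 * 10 * power(10, 0)
= 10 * 10 * 10 * 10 * 10 * 10 * 10 * 10 * 10 * 10 * 10 * 10 * 10 * 1
= 10000000000000

10000000000000


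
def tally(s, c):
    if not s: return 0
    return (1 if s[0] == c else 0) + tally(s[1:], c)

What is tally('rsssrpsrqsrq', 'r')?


s[0]='r' == 'r' -> 1
s[0]='s' != 'r' -> 0
s[0]='s' != 'r' -> 0
s[0]='s' != 'r' -> 0
s[0]='r' == 'r' -> 1
s[0]='p' != 'r' -> 0
s[0]='s' != 'r' -> 0
s[0]='r' == 'r' -> 1
s[0]='q' != 'r' -> 0
s[0]='s' != 'r' -> 0
s[0]='r' == 'r' -> 1
s[0]='q' != 'r' -> 0
Sum: 1 + 0 + 0 + 0 + 1 + 0 + 0 + 1 + 0 + 0 + 1 + 0 = 4

4


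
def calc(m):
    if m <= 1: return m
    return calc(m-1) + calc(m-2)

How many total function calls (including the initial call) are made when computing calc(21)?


Let C(n) = total calls for calc(n)
C(0) = 1, C(1) = 1
C(2) = 1 + C(1) + C(0) = 1 + 1 + 1 = 3
C(3) = 1 + C(2) + C(1) = 1 + 3 + 1 = 5
C(4) = 1 + C(3) + C(2) = 1 + 5 + 3 = 9
C(5) = 1 + C(4) + C(3) = 1 + 9 + 5 = 15
C(6) = 1 + C(5) + C(4) = 1 + 15 + 9 = 25
C(7) = 1 + C(6) + C(5) = 1 + 25 + 15 = 41
C(8) = 1 + C(7) + C(6) = 1 + 41 + 25 = 67
C(9) = 1 + C(8) + C(7) = 1 + 67 + 41 = 109
C(10) = 1 + C(9) + C(8) = 1 + 109 + 67 = 177
C(11) = 1 + C(10) + C(9) = 1 + 177 + 109 = 287
C(12) = 1 + C(11) + C(10) = 1 + 287 + 177 = 465
C(13) = 1 + C(12) + C(11) = 1 + 465 + 287 = 753
C(14) = 1 + C(13) + C(12) = 1 + 753 + 465 = 1219
C(15) = 1 + C(14) + C(13) = 1 + 1219 + 753 = 1973
C(16) = 1 + C(15) + C(14) = 1 + 1973 + 1219 = 3193
C(17) = 1 + C(16) + C(15) = 1 + 3193 + 1973 = 5167
C(18) = 1 + C(17) + C(16) = 1 + 5167 + 3193 = 8361
C(19) = 1 + C(18) + C(17) = 1 + 8361 + 5167 = 13529
C(20) = 1 + C(19) + C(18) = 1 + 13529 + 8361 = 21891
C(21) = 1 + C(20) + C(19) = 1 + 21891 + 13529 = 35421

35421


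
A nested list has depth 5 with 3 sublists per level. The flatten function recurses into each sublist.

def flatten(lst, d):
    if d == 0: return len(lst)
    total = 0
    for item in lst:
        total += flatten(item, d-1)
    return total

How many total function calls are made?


At depth 0 (root): 1 call
At depth 1: each of 1 parents calls flatten on 3 children = 3 calls
At depth 2: each of 3 parents calls flatten on 3 children = 9 calls
At depth 3: each of 9 parents calls flatten on 3 children = 27 calls
At depth 4: each of 27 parents calls flatten on 3 children = 81 calls
At depth 5: each of 81 parents calls flatten on 3 children = 243 calls
Total: 1 + 3 + 9 + 27 + 81 + 243 = 364

364


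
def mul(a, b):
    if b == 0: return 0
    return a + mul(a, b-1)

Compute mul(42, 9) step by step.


mul(42, 9) = 42 + mul(42, 8)
mul(42, 8) = 42 + mul(42, 7)
mul(42, 7) = 42 + mul(42, 6)
mul(42, 6) = 42 + mul(42, 5)
mul(42, 5) = 42 + mul(42, 4)
mul(42, 4) = 42 + mul(42, 3)
mul(42, 3) = 42 + mul(42, 2)
mul(42, 2) = 42 + mul(42, 1)
mul(42, 1) = 42 + mul(42, 0)
mul(42, 0) = 0  (base case)
Total: 42 + 42 + 42 + 42 + 42 + 42 + 42 + 42 + 42 + 0 = 378

378


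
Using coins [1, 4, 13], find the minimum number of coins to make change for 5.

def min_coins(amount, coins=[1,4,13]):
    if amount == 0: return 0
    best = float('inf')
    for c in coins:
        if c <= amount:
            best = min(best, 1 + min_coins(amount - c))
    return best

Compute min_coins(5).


Building up with DP:
min_coins(0) = 0
min_coins(1) = min(1+min_coins(0)=1+0=1) = 1
min_coins(2) = min(1+min_coins(1)=1+1=2) = 2
min_coins(3) = min(1+min_coins(2)=1+2=3) = 3
min_coins(4) = min(1+min_coins(3)=1+3=4, 1+min_coins(0)=1+0=1) = 1
min_coins(5) = min(1+min_coins(4)=1+1=2, 1+min_coins(1)=1+1=2) = 2

2


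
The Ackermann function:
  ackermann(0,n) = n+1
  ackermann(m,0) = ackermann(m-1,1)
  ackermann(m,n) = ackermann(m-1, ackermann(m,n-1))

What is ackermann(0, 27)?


ackermann(0, 27) = 28
Result: ackermann(0, 27) = 28

28


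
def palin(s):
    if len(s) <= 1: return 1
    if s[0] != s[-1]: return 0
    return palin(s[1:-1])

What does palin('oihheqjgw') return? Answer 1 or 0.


palin('oihheqjgw'): s[0]='o' != s[-1]='w' -> return 0
Result: 0 (not a palindrome)

0


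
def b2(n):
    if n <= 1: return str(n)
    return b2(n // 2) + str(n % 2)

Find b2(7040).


b2(7040) = b2(3520) + '0'
b2(3520) = b2(1760) + '0'
b2(1760) = b2(880) + '0'
b2(880) = b2(440) + '0'
b2(440) = b2(220) + '0'
b2(220) = b2(110) + '0'
b2(110) = b2(55) + '0'
b2(55) = b2(27) + '1'
b2(27) = b2(13) + '1'
b2(13) = b2(6) + '1'
b2(6) = b2(3) + '0'
b2(3) = b2(1) + '1'
b2(1) = '1'  (base case)
Concatenating: '1' + '1' + '0' + '1' + '1' + '1' + '0' + '0' + '0' + '0' + '0' + '0' + '0' = '1101110000000'

1101110000000


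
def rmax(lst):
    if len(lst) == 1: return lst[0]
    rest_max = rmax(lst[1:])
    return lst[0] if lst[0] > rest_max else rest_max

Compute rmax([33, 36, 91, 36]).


rmax([33, 36, 91, 36]): compare 33 with rmax([36, 91, 36])
rmax([36, 91, 36]): compare 36 with rmax([91, 36])
rmax([91, 36]): compare 91 with rmax([36])
rmax([36]) = 36  (base case)
Compare 91 with 36 -> 91
Compare 36 with 91 -> 91
Compare 33 with 91 -> 91

91


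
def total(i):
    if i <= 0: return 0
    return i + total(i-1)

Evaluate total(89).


total(89)
= 89 + 88 + 87 + 86 + 85 + 84 + 83 + 82 + 81 + 80 + 79 + 78 + 77 + 76 + 75 + 74 + 73 + 72 + 71 + 70 + 69 + 68 + 67 + 66 + 65 + 64 + 63 + 62 + 61 + 60 + 59 + 58 + 57 + 56 + 55 + 54 + 53 + 52 + 51 + 50 + 49 + 48 + 47 + 46 + 45 + 44 + 43 + 42 + 41 + 40 + 39 + 38 + 37 + 36 + 35 + 34 + 33 + 32 + 31 + 30 + 29 + 28 + 27 + 26 + 25 + 24 + 23 + 22 + 21 + 20 + 19 + 18 + 17 + 16 + 15 + 14 + 13 + 12 + 11 + 10 + 9 + 8 + 7 + 6 + 5 + 4 + 3 + 2 + 1 + total(0)
= 89 + 88 + 87 + 86 + 85 + 84 + 83 + 82 + 81 + 80 + 79 + 78 + 77 + 76 + 75 + 74 + 73 + 72 + 71 + 70 + 69 + 68 + 67 + 66 + 65 + 64 + 63 + 62 + 61 + 60 + 59 + 58 + 57 + 56 + 55 + 54 + 53 + 52 + 51 + 50 + 49 + 48 + 47 + 46 + 45 + 44 + 43 + 42 + 41 + 40 + 39 + 38 + 37 + 36 + 35 + 34 + 33 + 32 + 31 + 30 + 29 + 28 + 27 + 26 + 25 + 24 + 23 + 22 + 21 + 20 + 19 + 18 + 17 + 16 + 15 + 14 + 13 + 12 + 11 + 10 + 9 + 8 + 7 + 6 + 5 + 4 + 3 + 2 + 1 + 0
= 4005

4005


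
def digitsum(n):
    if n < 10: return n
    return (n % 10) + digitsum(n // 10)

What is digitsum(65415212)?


digitsum(65415212) = 2 + digitsum(6541521)
digitsum(6541521) = 1 + digitsum(654152)
digitsum(654152) = 2 + digitsum(65415)
digitsum(65415) = 5 + digitsum(6541)
digitsum(6541) = 1 + digitsum(654)
digitsum(654) = 4 + digitsum(65)
digitsum(65) = 5 + digitsum(6)
digitsum(6) = 6  (base case)
Total: 2 + 1 + 2 + 5 + 1 + 4 + 5 + 6 = 26

26


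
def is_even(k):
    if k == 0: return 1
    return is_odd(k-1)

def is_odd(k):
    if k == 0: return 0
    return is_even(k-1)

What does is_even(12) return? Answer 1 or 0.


is_even(12) = is_odd(11)
is_odd(11) = is_even(10)
is_even(10) = is_odd(9)
is_odd(9) = is_even(8)
is_even(8) = is_odd(7)
is_odd(7) = is_even(6)
is_even(6) = is_odd(5)
is_odd(5) = is_even(4)
is_even(4) = is_odd(3)
is_odd(3) = is_even(2)
is_even(2) = is_odd(1)
is_odd(1) = is_even(0)
is_even(0) = 1  (base case)
Result: 1

1


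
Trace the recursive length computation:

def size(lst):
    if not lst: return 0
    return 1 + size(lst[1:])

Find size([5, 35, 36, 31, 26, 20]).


size([5, 35, 36, 31, 26, 20]) = 1 + size([35, 36, 31, 26, 20])
size([35, 36, 31, 26, 20]) = 1 + size([36, 31, 26, 20])
size([36, 31, 26, 20]) = 1 + size([31, 26, 20])
size([31, 26, 20]) = 1 + size([26, 20])
size([26, 20]) = 1 + size([20])
size([20]) = 1 + size([])
size([]) = 0  (base case)
Unwinding: 1 + 1 + 1 + 1 + 1 + 1 + 0 = 6

6


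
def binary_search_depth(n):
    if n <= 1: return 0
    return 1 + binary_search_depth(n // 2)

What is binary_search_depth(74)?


74 / 2 = 37
37 / 2 = 18
18 / 2 = 9
9 / 2 = 4
4 / 2 = 2
2 / 2 = 1
Reached 1 after 6 halvings

6


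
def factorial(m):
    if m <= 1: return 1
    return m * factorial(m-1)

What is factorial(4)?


factorial(4)
= 4 * factorial(3)
= 4 * 3 * factorial(2)
= 4 * 3 * 2 * factorial(1)
= 4 * 3 * 2 * 1
= 24

24


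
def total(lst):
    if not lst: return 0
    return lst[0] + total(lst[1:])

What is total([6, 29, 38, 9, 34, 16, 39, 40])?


total([6, 29, 38, 9, 34, 16, 39, 40]) = 6 + total([29, 38, 9, 34, 16, 39, 40])
total([29, 38, 9, 34, 16, 39, 40]) = 29 + total([38, 9, 34, 16, 39, 40])
total([38, 9, 34, 16, 39, 40]) = 38 + total([9, 34, 16, 39, 40])
total([9, 34, 16, 39, 40]) = 9 + total([34, 16, 39, 40])
total([34, 16, 39, 40]) = 34 + total([16, 39, 40])
total([16, 39, 40]) = 16 + total([39, 40])
total([39, 40]) = 39 + total([40])
total([40]) = 40 + total([])
total([]) = 0  (base case)
Total: 6 + 29 + 38 + 9 + 34 + 16 + 39 + 40 + 0 = 211

211


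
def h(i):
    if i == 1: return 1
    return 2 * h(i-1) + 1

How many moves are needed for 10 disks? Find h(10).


h(10) = 2 * h(9) + 1
h(9) = 2 * h(8) + 1
h(8) = 2 * h(7) + 1
h(7) = 2 * h(6) + 1
h(6) = 2 * h(5) + 1
h(5) = 2 * h(4) + 1
h(4) = 2 * h(3) + 1
h(3) = 2 * h(2) + 1
h(2) = 2 * h(1) + 1
h(1) = 1  (base case)
h(2) = 2 * 1 + 1 = 3
h(3) = 2 * 3 + 1 = 7
h(4) = 2 * 7 + 1 = 15
h(5) = 2 * 15 + 1 = 31
h(6) = 2 * 31 + 1 = 63
h(7) = 2 * 63 + 1 = 127
h(8) = 2 * 127 + 1 = 255
h(9) = 2 * 255 + 1 = 511
h(10) = 2 * 511 + 1 = 1023

1023


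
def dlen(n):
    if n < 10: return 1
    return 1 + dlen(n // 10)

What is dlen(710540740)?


dlen(710540740) = 1 + dlen(71054074)
dlen(71054074) = 1 + dlen(7105407)
dlen(7105407) = 1 + dlen(710540)
dlen(710540) = 1 + dlen(71054)
dlen(71054) = 1 + dlen(7105)
dlen(7105) = 1 + dlen(710)
dlen(710) = 1 + dlen(71)
dlen(71) = 1 + dlen(7)
dlen(7) = 1  (base case: 7 < 10)
Unwinding: 1 + 1 + 1 + 1 + 1 + 1 + 1 + 1 + 1 = 9

9


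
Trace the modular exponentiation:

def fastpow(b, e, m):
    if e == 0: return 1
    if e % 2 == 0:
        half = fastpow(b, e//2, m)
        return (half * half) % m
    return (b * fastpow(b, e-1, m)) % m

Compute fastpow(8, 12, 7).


fastpow(8, 12, 7): e is even, compute fastpow(8, 6, 7)
  fastpow(8, 6, 7): e is even, compute fastpow(8, 3, 7)
    fastpow(8, 3, 7): e is odd, compute fastpow(8, 2, 7)
      fastpow(8, 2, 7): e is even, compute fastpow(8, 1, 7)
        fastpow(8, 1, 7): e is odd, compute fastpow(8, 0, 7)
          fastpow(8, 0, 7) = 1
        (8 * 1) % 7 = 1
      half=1, (1*1) % 7 = 1
    (8 * 1) % 7 = 1
  half=1, (1*1) % 7 = 1
half=1, (1*1) % 7 = 1

1


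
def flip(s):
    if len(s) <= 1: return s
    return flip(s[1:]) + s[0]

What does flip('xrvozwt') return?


flip('xrvozwt') = flip('rvozwt') + 'x'
flip('rvozwt') = flip('vozwt') + 'r'
flip('vozwt') = flip('ozwt') + 'v'
flip('ozwt') = flip('zwt') + 'o'
flip('zwt') = flip('wt') + 'z'
flip('wt') = flip('t') + 'w'
flip('t') = 't'  (base case)
Concatenating: 't' + 'w' + 'z' + 'o' + 'v' + 'r' + 'x' = 'twzovrx'

twzovrx


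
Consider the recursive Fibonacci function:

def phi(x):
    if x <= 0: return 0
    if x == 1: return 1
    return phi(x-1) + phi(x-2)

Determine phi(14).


Computing phi(14) bottom-up:
phi(0) = 0
phi(1) = 1
phi(2) = phi(1) + phi(0) = 1 + 0 = 1
phi(3) = phi(2) + phi(1) = 1 + 1 = 2
phi(4) = phi(3) + phi(2) = 2 + 1 = 3
phi(5) = phi(4) + phi(3) = 3 + 2 = 5
phi(6) = phi(5) + phi(4) = 5 + 3 = 8
phi(7) = phi(6) + phi(5) = 8 + 5 = 13
phi(8) = phi(7) + phi(6) = 13 + 8 = 21
phi(9) = phi(8) + phi(7) = 21 + 13 = 34
phi(10) = phi(9) + phi(8) = 34 + 21 = 55
phi(11) = phi(10) + phi(9) = 55 + 34 = 89
phi(12) = phi(11) + phi(10) = 89 + 55 = 144
phi(13) = phi(12) + phi(11) = 144 + 89 = 233
phi(14) = phi(13) + phi(12) = 233 + 144 = 377

377


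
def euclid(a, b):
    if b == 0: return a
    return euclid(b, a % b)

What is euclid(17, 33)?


euclid(17, 33) = euclid(33, 17)
euclid(33, 17) = euclid(17, 16)
euclid(17, 16) = euclid(16, 1)
euclid(16, 1) = euclid(1, 0)
euclid(1, 0) = 1  (base case)

1


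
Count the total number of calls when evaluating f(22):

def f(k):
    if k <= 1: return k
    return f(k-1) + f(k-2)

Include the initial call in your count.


Let C(n) = total calls for f(n)
C(0) = 1, C(1) = 1
C(2) = 1 + C(1) + C(0) = 1 + 1 + 1 = 3
C(3) = 1 + C(2) + C(1) = 1 + 3 + 1 = 5
C(4) = 1 + C(3) + C(2) = 1 + 5 + 3 = 9
C(5) = 1 + C(4) + C(3) = 1 + 9 + 5 = 15
C(6) = 1 + C(5) + C(4) = 1 + 15 + 9 = 25
C(7) = 1 + C(6) + C(5) = 1 + 25 + 15 = 41
C(8) = 1 + C(7) + C(6) = 1 + 41 + 25 = 67
C(9) = 1 + C(8) + C(7) = 1 + 67 + 41 = 109
C(10) = 1 + C(9) + C(8) = 1 + 109 + 67 = 177
C(11) = 1 + C(10) + C(9) = 1 + 177 + 109 = 287
C(12) = 1 + C(11) + C(10) = 1 + 287 + 177 = 465
C(13) = 1 + C(12) + C(11) = 1 + 465 + 287 = 753
C(14) = 1 + C(13) + C(12) = 1 + 753 + 465 = 1219
C(15) = 1 + C(14) + C(13) = 1 + 1219 + 753 = 1973
C(16) = 1 + C(15) + C(14) = 1 + 1973 + 1219 = 3193
C(17) = 1 + C(16) + C(15) = 1 + 3193 + 1973 = 5167
C(18) = 1 + C(17) + C(16) = 1 + 5167 + 3193 = 8361
C(19) = 1 + C(18) + C(17) = 1 + 8361 + 5167 = 13529
C(20) = 1 + C(19) + C(18) = 1 + 13529 + 8361 = 21891
C(21) = 1 + C(20) + C(19) = 1 + 21891 + 13529 = 35421
C(22) = 1 + C(21) + C(20) = 1 + 35421 + 21891 = 57313

57313


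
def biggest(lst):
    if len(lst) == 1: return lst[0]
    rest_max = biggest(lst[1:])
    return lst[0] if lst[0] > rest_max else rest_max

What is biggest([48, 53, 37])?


biggest([48, 53, 37]): compare 48 with biggest([53, 37])
biggest([53, 37]): compare 53 with biggest([37])
biggest([37]) = 37  (base case)
Compare 53 with 37 -> 53
Compare 48 with 53 -> 53

53


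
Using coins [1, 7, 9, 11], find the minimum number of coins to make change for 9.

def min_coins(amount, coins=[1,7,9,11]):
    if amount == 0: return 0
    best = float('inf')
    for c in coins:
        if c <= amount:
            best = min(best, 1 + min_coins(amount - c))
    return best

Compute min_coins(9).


Building up with DP:
min_coins(0) = 0
min_coins(1) = min(1+min_coins(0)=1+0=1) = 1
min_coins(2) = min(1+min_coins(1)=1+1=2) = 2
min_coins(3) = min(1+min_coins(2)=1+2=3) = 3
min_coins(4) = min(1+min_coins(3)=1+3=4) = 4
min_coins(5) = min(1+min_coins(4)=1+4=5) = 5
min_coins(6) = min(1+min_coins(5)=1+5=6) = 6
min_coins(7) = min(1+min_coins(6)=1+6=7, 1+min_coins(0)=1+0=1) = 1
min_coins(8) = min(1+min_coins(7)=1+1=2, 1+min_coins(1)=1+1=2) = 2
min_coins(9) = min(1+min_coins(8)=1+2=3, 1+min_coins(2)=1+2=3, 1+min_coins(0)=1+0=1) = 1

1


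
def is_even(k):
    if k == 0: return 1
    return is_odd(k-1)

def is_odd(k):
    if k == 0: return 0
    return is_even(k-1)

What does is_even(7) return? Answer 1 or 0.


is_even(7) = is_odd(6)
is_odd(6) = is_even(5)
is_even(5) = is_odd(4)
is_odd(4) = is_even(3)
is_even(3) = is_odd(2)
is_odd(2) = is_even(1)
is_even(1) = is_odd(0)
is_odd(0) = 0  (base case)
Result: 0

0


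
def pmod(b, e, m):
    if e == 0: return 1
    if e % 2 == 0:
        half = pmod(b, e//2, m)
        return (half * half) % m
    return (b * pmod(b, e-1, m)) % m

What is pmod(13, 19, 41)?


pmod(13, 19, 41): e is odd, compute pmod(13, 18, 41)
  pmod(13, 18, 41): e is even, compute pmod(13, 9, 41)
    pmod(13, 9, 41): e is odd, compute pmod(13, 8, 41)
      pmod(13, 8, 41): e is even, compute pmod(13, 4, 41)
        pmod(13, 4, 41): e is even, compute pmod(13, 2, 41)
          pmod(13, 2, 41): e is even, compute pmod(13, 1, 41)
          pmod(13, 1, 41): e is odd, compute pmod(13, 0, 41)
          pmod(13, 0, 41) = 1
          (13 * 1) % 41 = 13
          half=13, (13*13) % 41 = 5
        half=5, (5*5) % 41 = 25
      half=25, (25*25) % 41 = 10
    (13 * 10) % 41 = 7
  half=7, (7*7) % 41 = 8
(13 * 8) % 41 = 22

22


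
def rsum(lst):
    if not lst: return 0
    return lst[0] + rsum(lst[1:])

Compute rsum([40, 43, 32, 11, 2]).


rsum([40, 43, 32, 11, 2]) = 40 + rsum([43, 32, 11, 2])
rsum([43, 32, 11, 2]) = 43 + rsum([32, 11, 2])
rsum([32, 11, 2]) = 32 + rsum([11, 2])
rsum([11, 2]) = 11 + rsum([2])
rsum([2]) = 2 + rsum([])
rsum([]) = 0  (base case)
Total: 40 + 43 + 32 + 11 + 2 + 0 = 128

128


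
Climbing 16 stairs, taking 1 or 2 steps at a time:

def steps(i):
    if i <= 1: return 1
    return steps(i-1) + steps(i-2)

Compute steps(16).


Building up from base cases:
steps(0) = 1
steps(1) = 1
steps(2) = steps(1) + steps(0) = 1 + 1 = 2
steps(3) = steps(2) + steps(1) = 2 + 1 = 3
steps(4) = steps(3) + steps(2) = 3 + 2 = 5
steps(5) = steps(4) + steps(3) = 5 + 3 = 8
steps(6) = steps(5) + steps(4) = 8 + 5 = 13
steps(7) = steps(6) + steps(5) = 13 + 8 = 21
steps(8) = steps(7) + steps(6) = 21 + 13 = 34
steps(9) = steps(8) + steps(7) = 34 + 21 = 55
steps(10) = steps(9) + steps(8) = 55 + 34 = 89
steps(11) = steps(10) + steps(9) = 89 + 55 = 144
steps(12) = steps(11) + steps(10) = 144 + 89 = 233
steps(13) = steps(12) + steps(11) = 233 + 144 = 377
steps(14) = steps(13) + steps(12) = 377 + 233 = 610
steps(15) = steps(14) + steps(13) = 610 + 377 = 987
steps(16) = steps(15) + steps(14) = 987 + 610 = 1597

1597


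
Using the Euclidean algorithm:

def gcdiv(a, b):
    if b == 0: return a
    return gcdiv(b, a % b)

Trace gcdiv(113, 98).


gcdiv(113, 98) = gcdiv(98, 15)
gcdiv(98, 15) = gcdiv(15, 8)
gcdiv(15, 8) = gcdiv(8, 7)
gcdiv(8, 7) = gcdiv(7, 1)
gcdiv(7, 1) = gcdiv(1, 0)
gcdiv(1, 0) = 1  (base case)

1


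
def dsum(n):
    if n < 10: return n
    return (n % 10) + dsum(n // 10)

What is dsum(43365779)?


dsum(43365779) = 9 + dsum(4336577)
dsum(4336577) = 7 + dsum(433657)
dsum(433657) = 7 + dsum(43365)
dsum(43365) = 5 + dsum(4336)
dsum(4336) = 6 + dsum(433)
dsum(433) = 3 + dsum(43)
dsum(43) = 3 + dsum(4)
dsum(4) = 4  (base case)
Total: 9 + 7 + 7 + 5 + 6 + 3 + 3 + 4 = 44

44


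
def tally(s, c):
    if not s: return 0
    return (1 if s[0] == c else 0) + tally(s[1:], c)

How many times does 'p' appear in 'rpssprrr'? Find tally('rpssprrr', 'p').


s[0]='r' != 'p' -> 0
s[0]='p' == 'p' -> 1
s[0]='s' != 'p' -> 0
s[0]='s' != 'p' -> 0
s[0]='p' == 'p' -> 1
s[0]='r' != 'p' -> 0
s[0]='r' != 'p' -> 0
s[0]='r' != 'p' -> 0
Sum: 0 + 1 + 0 + 0 + 1 + 0 + 0 + 0 = 2

2


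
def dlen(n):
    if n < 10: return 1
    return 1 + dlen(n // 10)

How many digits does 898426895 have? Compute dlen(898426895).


dlen(898426895) = 1 + dlen(89842689)
dlen(89842689) = 1 + dlen(8984268)
dlen(8984268) = 1 + dlen(898426)
dlen(898426) = 1 + dlen(89842)
dlen(89842) = 1 + dlen(8984)
dlen(8984) = 1 + dlen(898)
dlen(898) = 1 + dlen(89)
dlen(89) = 1 + dlen(8)
dlen(8) = 1  (base case: 8 < 10)
Unwinding: 1 + 1 + 1 + 1 + 1 + 1 + 1 + 1 + 1 = 9

9


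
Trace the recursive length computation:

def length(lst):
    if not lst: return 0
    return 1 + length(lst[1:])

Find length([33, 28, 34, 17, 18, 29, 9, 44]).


length([33, 28, 34, 17, 18, 29, 9, 44]) = 1 + length([28, 34, 17, 18, 29, 9, 44])
length([28, 34, 17, 18, 29, 9, 44]) = 1 + length([34, 17, 18, 29, 9, 44])
length([34, 17, 18, 29, 9, 44]) = 1 + length([17, 18, 29, 9, 44])
length([17, 18, 29, 9, 44]) = 1 + length([18, 29, 9, 44])
length([18, 29, 9, 44]) = 1 + length([29, 9, 44])
length([29, 9, 44]) = 1 + length([9, 44])
length([9, 44]) = 1 + length([44])
length([44]) = 1 + length([])
length([]) = 0  (base case)
Unwinding: 1 + 1 + 1 + 1 + 1 + 1 + 1 + 1 + 0 = 8

8


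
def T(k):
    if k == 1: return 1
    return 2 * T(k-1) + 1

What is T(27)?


T(27) = 2 * T(26) + 1
T(26) = 2 * T(25) + 1
T(25) = 2 * T(24) + 1
T(24) = 2 * T(23) + 1
T(23) = 2 * T(22) + 1
T(22) = 2 * T(21) + 1
T(21) = 2 * T(20) + 1
T(20) = 2 * T(19) + 1
T(19) = 2 * T(18) + 1
T(18) = 2 * T(17) + 1
T(17) = 2 * T(16) + 1
T(16) = 2 * T(15) + 1
T(15) = 2 * T(14) + 1
T(14) = 2 * T(13) + 1
T(13) = 2 * T(12) + 1
T(12) = 2 * T(11) + 1
T(11) = 2 * T(10) + 1
T(10) = 2 * T(9) + 1
T(9) = 2 * T(8) + 1
T(8) = 2 * T(7) + 1
T(7) = 2 * T(6) + 1
T(6) = 2 * T(5) + 1
T(5) = 2 * T(4) + 1
T(4) = 2 * T(3) + 1
T(3) = 2 * T(2) + 1
T(2) = 2 * T(1) + 1
T(1) = 1  (base case)
T(2) = 2 * 1 + 1 = 3
T(3) = 2 * 3 + 1 = 7
T(4) = 2 * 7 + 1 = 15
T(5) = 2 * 15 + 1 = 31
T(6) = 2 * 31 + 1 = 63
T(7) = 2 * 63 + 1 = 127
T(8) = 2 * 127 + 1 = 255
T(9) = 2 * 255 + 1 = 511
T(10) = 2 * 511 + 1 = 1023
T(11) = 2 * 1023 + 1 = 2047
T(12) = 2 * 2047 + 1 = 4095
T(13) = 2 * 4095 + 1 = 8191
T(14) = 2 * 8191 + 1 = 16383
T(15) = 2 * 16383 + 1 = 32767
T(16) = 2 * 32767 + 1 = 65535
T(17) = 2 * 65535 + 1 = 131071
T(18) = 2 * 131071 + 1 = 262143
T(19) = 2 * 262143 + 1 = 524287
T(20) = 2 * 524287 + 1 = 1048575
T(21) = 2 * 1048575 + 1 = 2097151
T(22) = 2 * 2097151 + 1 = 4194303
T(23) = 2 * 4194303 + 1 = 8388607
T(24) = 2 * 8388607 + 1 = 16777215
T(25) = 2 * 16777215 + 1 = 33554431
T(26) = 2 * 33554431 + 1 = 67108863
T(27) = 2 * 67108863 + 1 = 134217727

134217727


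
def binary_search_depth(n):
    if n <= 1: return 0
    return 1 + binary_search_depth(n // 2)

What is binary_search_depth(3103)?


3103 / 2 = 1551
1551 / 2 = 775
775 / 2 = 387
387 / 2 = 193
193 / 2 = 96
96 / 2 = 48
48 / 2 = 24
24 / 2 = 12
12 / 2 = 6
6 / 2 = 3
3 / 2 = 1
Reached 1 after 11 halvings

11


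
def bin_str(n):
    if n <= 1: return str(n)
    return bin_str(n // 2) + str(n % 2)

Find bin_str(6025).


bin_str(6025) = bin_str(3012) + '1'
bin_str(3012) = bin_str(1506) + '0'
bin_str(1506) = bin_str(753) + '0'
bin_str(753) = bin_str(376) + '1'
bin_str(376) = bin_str(188) + '0'
bin_str(188) = bin_str(94) + '0'
bin_str(94) = bin_str(47) + '0'
bin_str(47) = bin_str(23) + '1'
bin_str(23) = bin_str(11) + '1'
bin_str(11) = bin_str(5) + '1'
bin_str(5) = bin_str(2) + '1'
bin_str(2) = bin_str(1) + '0'
bin_str(1) = '1'  (base case)
Concatenating: '1' + '0' + '1' + '1' + '1' + '1' + '0' + '0' + '0' + '1' + '0' + '0' + '1' = '1011110001001'

1011110001001


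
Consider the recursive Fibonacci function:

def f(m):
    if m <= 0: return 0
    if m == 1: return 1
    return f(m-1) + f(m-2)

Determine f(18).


Computing f(18) bottom-up:
f(0) = 0
f(1) = 1
f(2) = f(1) + f(0) = 1 + 0 = 1
f(3) = f(2) + f(1) = 1 + 1 = 2
f(4) = f(3) + f(2) = 2 + 1 = 3
f(5) = f(4) + f(3) = 3 + 2 = 5
f(6) = f(5) + f(4) = 5 + 3 = 8
f(7) = f(6) + f(5) = 8 + 5 = 13
f(8) = f(7) + f(6) = 13 + 8 = 21
f(9) = f(8) + f(7) = 21 + 13 = 34
f(10) = f(9) + f(8) = 34 + 21 = 55
f(11) = f(10) + f(9) = 55 + 34 = 89
f(12) = f(11) + f(10) = 89 + 55 = 144
f(13) = f(12) + f(11) = 144 + 89 = 233
f(14) = f(13) + f(12) = 233 + 144 = 377
f(15) = f(14) + f(13) = 377 + 233 = 610
f(16) = f(15) + f(14) = 610 + 377 = 987
f(17) = f(16) + f(15) = 987 + 610 = 1597
f(18) = f(17) + f(16) = 1597 + 987 = 2584

2584


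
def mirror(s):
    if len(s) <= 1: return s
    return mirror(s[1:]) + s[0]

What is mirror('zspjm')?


mirror('zspjm') = mirror('spjm') + 'z'
mirror('spjm') = mirror('pjm') + 's'
mirror('pjm') = mirror('jm') + 'p'
mirror('jm') = mirror('m') + 'j'
mirror('m') = 'm'  (base case)
Concatenating: 'm' + 'j' + 'p' + 's' + 'z' = 'mjpsz'

mjpsz


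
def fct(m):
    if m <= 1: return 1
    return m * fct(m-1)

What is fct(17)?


fct(17)
= 17 * fct(16)
= 17 * 16 * fct(15)
= 17 * 16 * 15 * fct(14)
= 17 * 16 * 15 * 14 * fct(13)
= 17 * 16 * 15 * 14 * 13 * fct(12)
= 17 * 16 * 15 * 14 * 13 * 12 * fct(11)
= 17 * 16 * 15 * 14 * 13 * 12 * 11 * fct(10)
= 17 * 16 * 15 * 14 * 13 * 12 * 11 * 10 * fct(9)
= 17 * 16 * 15 * 14 * 13 * 12 * 11 * 10 * 9 * fct(8)
= 17 * 16 * 15 * 14 * 13 * 12 * 11 * 10 * 9 * 8 * fct(7)
= 17 * 16 * 15 * 14 * 13 * 12 * 11 * 10 * 9 * 8 * 7 * fct(6)
= 17 * 16 * 15 * 14 * 13 * 12 * 11 * 10 * 9 * 8 * 7 * 6 * fct(5)
= 17 * 16 * 15 * 14 * 13 * 12 * 11 * 10 * 9 * 8 * 7 * 6 * 5 * fct(4)
= 17 * 16 * 15 * 14 * 13 * 12 * 11 * 10 * 9 * 8 * 7 * 6 * 5 * 4 * fct(3)
= 17 * 16 * 15 * 14 * 13 * 12 * 11 * 10 * 9 * 8 * 7 * 6 * 5 * 4 * 3 * fct(2)
= 17 * 16 * 15 * 14 * 13 * 12 * 11 * 10 * 9 * 8 * 7 * 6 * 5 * 4 * 3 * 2 * fct(1)
= 17 * 16 * 15 * 14 * 13 * 12 * 11 * 10 * 9 * 8 * 7 * 6 * 5 * 4 * 3 * 2 * 1
= 355687428096000

355687428096000


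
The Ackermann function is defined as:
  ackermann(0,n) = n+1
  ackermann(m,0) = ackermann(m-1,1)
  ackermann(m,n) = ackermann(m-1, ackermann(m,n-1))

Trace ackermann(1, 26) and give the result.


ackermann(1, 26) = ackermann(0, ackermann(1, 25))
  ackermann(1, 25) = ackermann(0, ackermann(1, 24))
    ackermann(1, 24) = ackermann(0, ackermann(1, 23))
      ackermann(1, 23) = ackermann(0, ackermann(1, 22))
        ackermann(1, 22) = ackermann(0, ackermann(1, 21))
          ackermann(1, 21) = ackermann(0, ackermann(1, 20))
          ackermann(1, 20) = ackermann(0, ackermann(1, 19))
          ackermann(1, 19) = ackermann(0, ackermann(1, 18))
          ackermann(1, 18) = ackermann(0, ackermann(1, 17))
          ackermann(1, 17) = ackermann(0, ackermann(1, 16))
          ackermann(1, 16) = ackermann(0, ackermann(1, 15))
          ackermann(1, 15) = ackermann(0, ackermann(1, 14))
          ackermann(1, 14) = ackermann(0, ackermann(1, 13))
          ackermann(1, 13) = ackermann(0, ackermann(1, 12))
          ackermann(1, 12) = ackermann(0, ackermann(1, 11))
          ackermann(1, 11) = ackermann(0, ackermann(1, 10))
          ackermann(1, 10) = ackermann(0, ackermann(1, 9))
          ackermann(1, 9) = ackermann(0, ackermann(1, 8))
          ackermann(1, 8) = ackermann(0, ackermann(1, 7))
          ackermann(1, 7) = ackermann(0, ackermann(1, 6))
          ackermann(1, 6) = ackermann(0, ackermann(1, 5))
          ackermann(1, 5) = ackermann(0, ackermann(1, 4))
          ackermann(1, 4) = ackermann(0, ackermann(1, 3))
          ackermann(1, 3) = ackermann(0, ackermann(1, 2))
          ackermann(1, 2) = ackermann(0, ackermann(1, 1))
... (trace truncated)
Result: ackermann(1, 26) = 28

28


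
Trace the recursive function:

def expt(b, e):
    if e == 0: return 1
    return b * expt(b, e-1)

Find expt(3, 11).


expt(3, 11)
= 3 * expt(3, 10)
= 3 * 3 * expt(3, 9)
= 3 * 3 * 3 * expt(3, 8)
= 3 * 3 * 3 * 3 * expt(3, 7)
= 3 * 3 * 3 * 3 * 3 * expt(3, 6)
= 3 * 3 * 3 * 3 * 3 * 3 * expt(3, 5)
= 3 * 3 * 3 * 3 * 3 * 3 * 3 * expt(3, 4)
= 3 * 3 * 3 * 3 * 3 * 3 * 3 * 3 * expt(3, 3)
= 3 * 3 * 3 * 3 * 3 * 3 * 3 * 3 * 3 * expt(3, 2)
= 3 * 3 * 3 * 3 * 3 * 3 * 3 * 3 * 3 * 3 * expt(3, 1)
= 3 * 3 * 3 * 3 * 3 * 3 * 3 * 3 * 3 * 3 * 3 * expt(3, 0)
= 3 * 3 * 3 * 3 * 3 * 3 * 3 * 3 * 3 * 3 * 3 * 1
= 177147

177147


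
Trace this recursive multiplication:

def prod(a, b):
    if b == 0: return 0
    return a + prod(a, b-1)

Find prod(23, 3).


prod(23, 3) = 23 + prod(23, 2)
prod(23, 2) = 23 + prod(23, 1)
prod(23, 1) = 23 + prod(23, 0)
prod(23, 0) = 0  (base case)
Total: 23 + 23 + 23 + 0 = 69

69


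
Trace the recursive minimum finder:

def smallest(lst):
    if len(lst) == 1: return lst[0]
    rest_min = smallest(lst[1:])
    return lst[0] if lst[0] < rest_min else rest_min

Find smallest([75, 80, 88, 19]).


smallest([75, 80, 88, 19]): compare 75 with smallest([80, 88, 19])
smallest([80, 88, 19]): compare 80 with smallest([88, 19])
smallest([88, 19]): compare 88 with smallest([19])
smallest([19]) = 19  (base case)
Compare 88 with 19 -> 19
Compare 80 with 19 -> 19
Compare 75 with 19 -> 19

19


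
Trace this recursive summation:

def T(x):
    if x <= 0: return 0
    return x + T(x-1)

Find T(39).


T(39)
= 39 + 38 + 37 + 36 + 35 + 34 + 33 + 32 + 31 + 30 + 29 + 28 + 27 + 26 + 25 + 24 + 23 + 22 + 21 + 20 + 19 + 18 + 17 + 16 + 15 + 14 + 13 + 12 + 11 + 10 + 9 + 8 + 7 + 6 + 5 + 4 + 3 + 2 + 1 + T(0)
= 39 + 38 + 37 + 36 + 35 + 34 + 33 + 32 + 31 + 30 + 29 + 28 + 27 + 26 + 25 + 24 + 23 + 22 + 21 + 20 + 19 + 18 + 17 + 16 + 15 + 14 + 13 + 12 + 11 + 10 + 9 + 8 + 7 + 6 + 5 + 4 + 3 + 2 + 1 + 0
= 780

780


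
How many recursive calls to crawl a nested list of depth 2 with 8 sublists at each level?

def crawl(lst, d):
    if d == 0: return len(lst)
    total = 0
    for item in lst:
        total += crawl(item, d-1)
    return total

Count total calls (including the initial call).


At depth 0 (root): 1 call
At depth 1: each of 1 parents calls crawl on 8 children = 8 calls
At depth 2: each of 8 parents calls crawl on 8 children = 64 calls
Total: 1 + 8 + 64 = 73

73


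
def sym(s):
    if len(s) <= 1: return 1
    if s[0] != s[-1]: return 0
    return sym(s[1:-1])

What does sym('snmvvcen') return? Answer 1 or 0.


sym('snmvvcen'): s[0]='s' != s[-1]='n' -> return 0
Result: 0 (not a palindrome)

0


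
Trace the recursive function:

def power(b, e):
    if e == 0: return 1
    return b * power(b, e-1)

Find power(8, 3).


power(8, 3)
= 8 * power(8, 2)
= 8 * 8 * power(8, 1)
= 8 * 8 * 8 * power(8, 0)
= 8 * 8 * 8 * 1
= 512

512


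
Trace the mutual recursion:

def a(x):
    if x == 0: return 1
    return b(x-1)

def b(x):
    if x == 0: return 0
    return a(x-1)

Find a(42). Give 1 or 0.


a(42) = b(41)
b(41) = a(40)
a(40) = b(39)
b(39) = a(38)
a(38) = b(37)
b(37) = a(36)
a(36) = b(35)
b(35) = a(34)
a(34) = b(33)
b(33) = a(32)
a(32) = b(31)
b(31) = a(30)
a(30) = b(29)
b(29) = a(28)
a(28) = b(27)
b(27) = a(26)
a(26) = b(25)
b(25) = a(24)
a(24) = b(23)
b(23) = a(22)
a(22) = b(21)
b(21) = a(20)
a(20) = b(19)
b(19) = a(18)
a(18) = b(17)
b(17) = a(16)
a(16) = b(15)
b(15) = a(14)
a(14) = b(13)
b(13) = a(12)
a(12) = b(11)
b(11) = a(10)
a(10) = b(9)
b(9) = a(8)
a(8) = b(7)
b(7) = a(6)
a(6) = b(5)
b(5) = a(4)
a(4) = b(3)
b(3) = a(2)
a(2) = b(1)
b(1) = a(0)
a(0) = 1  (base case)
Result: 1

1
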